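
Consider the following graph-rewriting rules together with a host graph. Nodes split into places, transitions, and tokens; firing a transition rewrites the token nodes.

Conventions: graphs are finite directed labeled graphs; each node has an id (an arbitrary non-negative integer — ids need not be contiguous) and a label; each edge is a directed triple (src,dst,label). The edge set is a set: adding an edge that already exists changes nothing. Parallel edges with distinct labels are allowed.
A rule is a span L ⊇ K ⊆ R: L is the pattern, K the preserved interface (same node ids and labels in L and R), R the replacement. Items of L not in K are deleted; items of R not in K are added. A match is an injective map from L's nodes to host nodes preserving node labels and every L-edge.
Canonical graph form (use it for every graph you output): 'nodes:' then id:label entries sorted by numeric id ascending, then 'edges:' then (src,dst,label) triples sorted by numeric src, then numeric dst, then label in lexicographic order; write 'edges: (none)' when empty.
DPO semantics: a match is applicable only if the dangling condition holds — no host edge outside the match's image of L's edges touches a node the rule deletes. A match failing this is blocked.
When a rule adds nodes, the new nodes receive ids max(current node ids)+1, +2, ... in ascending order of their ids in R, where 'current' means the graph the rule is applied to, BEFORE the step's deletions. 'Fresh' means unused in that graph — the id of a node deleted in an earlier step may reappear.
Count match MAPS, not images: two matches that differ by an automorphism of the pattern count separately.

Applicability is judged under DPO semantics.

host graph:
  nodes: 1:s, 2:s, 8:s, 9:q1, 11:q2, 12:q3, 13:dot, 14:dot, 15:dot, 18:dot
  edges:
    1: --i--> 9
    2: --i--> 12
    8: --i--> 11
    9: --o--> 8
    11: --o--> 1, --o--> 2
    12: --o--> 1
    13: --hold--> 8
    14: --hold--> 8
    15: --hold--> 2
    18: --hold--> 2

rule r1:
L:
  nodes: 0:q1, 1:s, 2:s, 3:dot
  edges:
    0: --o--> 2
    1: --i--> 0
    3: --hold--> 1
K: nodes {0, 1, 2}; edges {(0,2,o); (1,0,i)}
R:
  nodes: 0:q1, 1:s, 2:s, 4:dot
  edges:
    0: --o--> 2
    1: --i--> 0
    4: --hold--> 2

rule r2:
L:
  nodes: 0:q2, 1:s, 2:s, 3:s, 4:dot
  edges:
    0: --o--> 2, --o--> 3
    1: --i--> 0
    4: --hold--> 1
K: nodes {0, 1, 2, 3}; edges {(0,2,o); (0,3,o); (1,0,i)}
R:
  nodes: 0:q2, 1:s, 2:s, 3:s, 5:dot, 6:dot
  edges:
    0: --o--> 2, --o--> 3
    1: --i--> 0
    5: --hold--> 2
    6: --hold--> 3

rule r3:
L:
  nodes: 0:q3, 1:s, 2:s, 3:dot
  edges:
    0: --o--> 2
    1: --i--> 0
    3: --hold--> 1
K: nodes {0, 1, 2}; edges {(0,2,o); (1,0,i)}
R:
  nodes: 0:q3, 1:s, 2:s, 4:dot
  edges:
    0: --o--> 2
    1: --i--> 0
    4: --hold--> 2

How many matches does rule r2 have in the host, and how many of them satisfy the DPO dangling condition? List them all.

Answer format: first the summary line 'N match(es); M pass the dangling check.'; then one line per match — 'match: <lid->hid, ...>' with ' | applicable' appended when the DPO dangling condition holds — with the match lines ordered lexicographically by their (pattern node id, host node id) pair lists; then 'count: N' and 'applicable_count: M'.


4 match(es); 4 pass the dangling check.
match: 0->11, 1->8, 2->1, 3->2, 4->13 | applicable
match: 0->11, 1->8, 2->1, 3->2, 4->14 | applicable
match: 0->11, 1->8, 2->2, 3->1, 4->13 | applicable
match: 0->11, 1->8, 2->2, 3->1, 4->14 | applicable
count: 4
applicable_count: 4


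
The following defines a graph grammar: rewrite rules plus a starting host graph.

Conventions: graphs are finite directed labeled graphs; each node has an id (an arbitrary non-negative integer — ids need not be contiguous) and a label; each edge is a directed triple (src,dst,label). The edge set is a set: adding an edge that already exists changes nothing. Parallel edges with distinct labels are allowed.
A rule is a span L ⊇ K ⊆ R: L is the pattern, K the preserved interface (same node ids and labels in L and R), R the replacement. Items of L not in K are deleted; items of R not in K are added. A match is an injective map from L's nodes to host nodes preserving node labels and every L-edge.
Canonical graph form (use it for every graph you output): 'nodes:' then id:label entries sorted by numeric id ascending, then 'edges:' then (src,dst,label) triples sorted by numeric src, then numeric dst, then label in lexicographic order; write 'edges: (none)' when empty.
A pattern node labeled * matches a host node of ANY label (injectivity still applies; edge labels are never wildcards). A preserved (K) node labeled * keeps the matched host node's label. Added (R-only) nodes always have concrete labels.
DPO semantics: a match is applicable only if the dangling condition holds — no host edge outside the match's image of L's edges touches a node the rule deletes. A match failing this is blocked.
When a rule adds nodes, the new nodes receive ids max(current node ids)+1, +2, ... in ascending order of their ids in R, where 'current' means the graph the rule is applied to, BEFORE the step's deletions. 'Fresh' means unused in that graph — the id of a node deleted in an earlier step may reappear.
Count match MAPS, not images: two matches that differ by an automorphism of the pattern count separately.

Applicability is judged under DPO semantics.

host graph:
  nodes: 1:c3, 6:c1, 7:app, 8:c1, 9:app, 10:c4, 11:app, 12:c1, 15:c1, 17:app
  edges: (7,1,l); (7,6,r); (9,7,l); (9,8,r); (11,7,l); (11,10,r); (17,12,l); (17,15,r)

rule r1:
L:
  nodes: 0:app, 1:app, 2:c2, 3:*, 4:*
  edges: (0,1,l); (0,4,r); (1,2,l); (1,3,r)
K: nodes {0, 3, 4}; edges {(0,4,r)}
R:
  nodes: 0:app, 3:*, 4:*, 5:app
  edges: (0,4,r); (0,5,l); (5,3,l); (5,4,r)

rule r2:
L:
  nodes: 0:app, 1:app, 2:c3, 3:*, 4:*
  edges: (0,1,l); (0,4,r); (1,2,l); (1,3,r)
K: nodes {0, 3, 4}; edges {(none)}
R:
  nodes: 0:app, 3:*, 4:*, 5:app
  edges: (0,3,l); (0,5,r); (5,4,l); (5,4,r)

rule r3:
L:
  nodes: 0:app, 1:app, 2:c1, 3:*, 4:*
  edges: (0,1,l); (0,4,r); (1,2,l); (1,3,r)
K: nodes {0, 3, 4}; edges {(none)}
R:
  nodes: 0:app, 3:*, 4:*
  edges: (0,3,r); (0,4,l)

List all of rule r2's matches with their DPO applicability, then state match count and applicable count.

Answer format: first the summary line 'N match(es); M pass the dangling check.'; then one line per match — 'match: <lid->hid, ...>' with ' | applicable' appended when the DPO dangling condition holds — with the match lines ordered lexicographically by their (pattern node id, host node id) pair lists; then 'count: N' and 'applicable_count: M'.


2 match(es); 0 pass the dangling check.
match: 0->9, 1->7, 2->1, 3->6, 4->8
match: 0->11, 1->7, 2->1, 3->6, 4->10
count: 2
applicable_count: 0


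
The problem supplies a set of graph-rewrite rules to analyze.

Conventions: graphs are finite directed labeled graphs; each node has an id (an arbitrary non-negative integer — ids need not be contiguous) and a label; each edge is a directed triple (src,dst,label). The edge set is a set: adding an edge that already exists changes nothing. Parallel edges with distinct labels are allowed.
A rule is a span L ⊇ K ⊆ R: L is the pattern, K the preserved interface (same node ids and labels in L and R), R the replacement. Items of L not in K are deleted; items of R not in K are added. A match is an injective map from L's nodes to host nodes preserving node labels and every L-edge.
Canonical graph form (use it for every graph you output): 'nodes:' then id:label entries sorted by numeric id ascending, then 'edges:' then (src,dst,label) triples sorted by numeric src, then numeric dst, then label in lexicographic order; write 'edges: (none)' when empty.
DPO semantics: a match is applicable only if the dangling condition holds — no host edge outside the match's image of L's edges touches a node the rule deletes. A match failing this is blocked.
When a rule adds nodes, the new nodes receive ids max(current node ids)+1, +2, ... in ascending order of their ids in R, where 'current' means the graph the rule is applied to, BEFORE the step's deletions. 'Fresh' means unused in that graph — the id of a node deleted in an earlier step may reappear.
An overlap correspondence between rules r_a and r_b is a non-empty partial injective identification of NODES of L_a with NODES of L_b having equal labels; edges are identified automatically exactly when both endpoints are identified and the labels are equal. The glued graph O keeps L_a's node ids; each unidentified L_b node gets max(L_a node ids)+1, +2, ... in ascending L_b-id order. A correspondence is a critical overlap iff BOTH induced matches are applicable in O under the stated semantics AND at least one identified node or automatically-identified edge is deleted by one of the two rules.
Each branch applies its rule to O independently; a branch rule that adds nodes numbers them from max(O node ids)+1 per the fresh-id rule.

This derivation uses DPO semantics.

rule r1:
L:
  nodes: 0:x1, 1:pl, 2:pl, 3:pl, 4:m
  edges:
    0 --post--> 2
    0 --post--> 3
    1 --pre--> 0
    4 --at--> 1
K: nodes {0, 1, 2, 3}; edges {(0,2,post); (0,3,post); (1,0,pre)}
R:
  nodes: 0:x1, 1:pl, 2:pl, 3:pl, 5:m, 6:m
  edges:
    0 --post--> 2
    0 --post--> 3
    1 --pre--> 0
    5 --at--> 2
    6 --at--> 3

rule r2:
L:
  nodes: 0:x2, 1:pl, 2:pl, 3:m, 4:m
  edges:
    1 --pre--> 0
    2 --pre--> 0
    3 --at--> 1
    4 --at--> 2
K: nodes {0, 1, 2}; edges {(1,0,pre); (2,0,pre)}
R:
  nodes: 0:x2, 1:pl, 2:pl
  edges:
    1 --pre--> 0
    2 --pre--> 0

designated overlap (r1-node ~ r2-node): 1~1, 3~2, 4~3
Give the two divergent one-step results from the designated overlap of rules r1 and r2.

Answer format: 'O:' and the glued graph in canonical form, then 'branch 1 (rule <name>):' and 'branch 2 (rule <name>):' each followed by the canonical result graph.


O:
nodes: 0:x1, 1:pl, 2:pl, 3:pl, 4:m, 5:x2, 6:m
edges: (0,2,post); (0,3,post); (1,0,pre); (1,5,pre); (3,5,pre); (4,1,at); (6,3,at)
branch 1 (rule r1):
nodes: 0:x1, 1:pl, 2:pl, 3:pl, 5:x2, 6:m, 7:m, 8:m
edges: (0,2,post); (0,3,post); (1,0,pre); (1,5,pre); (3,5,pre); (6,3,at); (7,2,at); (8,3,at)
branch 2 (rule r2):
nodes: 0:x1, 1:pl, 2:pl, 3:pl, 5:x2
edges: (0,2,post); (0,3,post); (1,0,pre); (1,5,pre); (3,5,pre)


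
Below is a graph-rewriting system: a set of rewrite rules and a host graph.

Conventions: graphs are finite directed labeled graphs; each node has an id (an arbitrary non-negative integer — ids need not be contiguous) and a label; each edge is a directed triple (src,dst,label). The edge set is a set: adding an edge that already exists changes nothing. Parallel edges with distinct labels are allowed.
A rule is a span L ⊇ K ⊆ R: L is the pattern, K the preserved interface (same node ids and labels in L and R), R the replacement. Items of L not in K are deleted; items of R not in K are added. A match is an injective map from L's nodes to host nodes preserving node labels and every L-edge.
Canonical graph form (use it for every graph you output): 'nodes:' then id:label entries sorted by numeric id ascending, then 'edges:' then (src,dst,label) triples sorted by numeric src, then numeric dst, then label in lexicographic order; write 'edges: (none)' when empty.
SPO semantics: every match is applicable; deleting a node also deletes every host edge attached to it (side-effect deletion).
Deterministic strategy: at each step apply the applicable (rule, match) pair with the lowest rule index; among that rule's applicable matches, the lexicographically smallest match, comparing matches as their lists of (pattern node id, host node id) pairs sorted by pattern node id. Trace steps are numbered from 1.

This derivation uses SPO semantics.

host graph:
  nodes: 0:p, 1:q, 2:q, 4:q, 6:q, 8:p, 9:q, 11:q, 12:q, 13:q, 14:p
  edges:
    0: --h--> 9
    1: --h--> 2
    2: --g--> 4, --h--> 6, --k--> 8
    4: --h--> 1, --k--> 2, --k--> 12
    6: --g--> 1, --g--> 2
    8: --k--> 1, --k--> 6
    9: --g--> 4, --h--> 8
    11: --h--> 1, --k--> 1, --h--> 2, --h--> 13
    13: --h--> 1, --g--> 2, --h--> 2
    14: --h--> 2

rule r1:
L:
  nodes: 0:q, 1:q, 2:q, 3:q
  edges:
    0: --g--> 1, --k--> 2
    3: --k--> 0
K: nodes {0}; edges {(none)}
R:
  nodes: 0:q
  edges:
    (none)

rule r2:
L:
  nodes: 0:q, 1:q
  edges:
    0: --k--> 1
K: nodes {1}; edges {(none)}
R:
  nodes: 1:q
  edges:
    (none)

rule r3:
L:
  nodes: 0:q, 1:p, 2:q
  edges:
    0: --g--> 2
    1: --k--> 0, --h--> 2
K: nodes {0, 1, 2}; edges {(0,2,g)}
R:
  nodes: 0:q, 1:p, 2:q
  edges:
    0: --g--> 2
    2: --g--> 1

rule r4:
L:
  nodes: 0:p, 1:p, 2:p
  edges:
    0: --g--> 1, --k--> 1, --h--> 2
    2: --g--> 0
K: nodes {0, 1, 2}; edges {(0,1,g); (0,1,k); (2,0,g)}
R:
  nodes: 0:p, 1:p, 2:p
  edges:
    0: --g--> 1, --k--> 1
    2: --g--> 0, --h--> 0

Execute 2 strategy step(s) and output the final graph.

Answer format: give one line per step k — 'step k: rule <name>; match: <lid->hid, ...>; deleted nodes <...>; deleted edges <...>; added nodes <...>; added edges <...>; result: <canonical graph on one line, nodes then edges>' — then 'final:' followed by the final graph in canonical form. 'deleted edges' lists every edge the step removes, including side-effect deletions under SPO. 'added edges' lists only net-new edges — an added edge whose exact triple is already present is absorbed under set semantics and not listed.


step 1: rule r2; match: 0->4, 1->2; deleted nodes 4; deleted edges (2,4,g); (4,1,h); (4,2,k); (4,12,k); (9,4,g); added nodes (none); added edges (none); result: nodes: 0:p, 1:q, 2:q, 6:q, 8:p, 9:q, 11:q, 12:q, 13:q, 14:p edges: (0,9,h); (1,2,h); (2,6,h); (2,8,k); (6,1,g); (6,2,g); (8,1,k); (8,6,k); (9,8,h); (11,1,h); (11,1,k); (11,2,h); (11,13,h); (13,1,h); (13,2,g); (13,2,h); (14,2,h)
step 2: rule r2; match: 0->11, 1->1; deleted nodes 11; deleted edges (11,1,h); (11,1,k); (11,2,h); (11,13,h); added nodes (none); added edges (none); result: nodes: 0:p, 1:q, 2:q, 6:q, 8:p, 9:q, 12:q, 13:q, 14:p edges: (0,9,h); (1,2,h); (2,6,h); (2,8,k); (6,1,g); (6,2,g); (8,1,k); (8,6,k); (9,8,h); (13,1,h); (13,2,g); (13,2,h); (14,2,h)
final:
nodes: 0:p, 1:q, 2:q, 6:q, 8:p, 9:q, 12:q, 13:q, 14:p
edges: (0,9,h); (1,2,h); (2,6,h); (2,8,k); (6,1,g); (6,2,g); (8,1,k); (8,6,k); (9,8,h); (13,1,h); (13,2,g); (13,2,h); (14,2,h)


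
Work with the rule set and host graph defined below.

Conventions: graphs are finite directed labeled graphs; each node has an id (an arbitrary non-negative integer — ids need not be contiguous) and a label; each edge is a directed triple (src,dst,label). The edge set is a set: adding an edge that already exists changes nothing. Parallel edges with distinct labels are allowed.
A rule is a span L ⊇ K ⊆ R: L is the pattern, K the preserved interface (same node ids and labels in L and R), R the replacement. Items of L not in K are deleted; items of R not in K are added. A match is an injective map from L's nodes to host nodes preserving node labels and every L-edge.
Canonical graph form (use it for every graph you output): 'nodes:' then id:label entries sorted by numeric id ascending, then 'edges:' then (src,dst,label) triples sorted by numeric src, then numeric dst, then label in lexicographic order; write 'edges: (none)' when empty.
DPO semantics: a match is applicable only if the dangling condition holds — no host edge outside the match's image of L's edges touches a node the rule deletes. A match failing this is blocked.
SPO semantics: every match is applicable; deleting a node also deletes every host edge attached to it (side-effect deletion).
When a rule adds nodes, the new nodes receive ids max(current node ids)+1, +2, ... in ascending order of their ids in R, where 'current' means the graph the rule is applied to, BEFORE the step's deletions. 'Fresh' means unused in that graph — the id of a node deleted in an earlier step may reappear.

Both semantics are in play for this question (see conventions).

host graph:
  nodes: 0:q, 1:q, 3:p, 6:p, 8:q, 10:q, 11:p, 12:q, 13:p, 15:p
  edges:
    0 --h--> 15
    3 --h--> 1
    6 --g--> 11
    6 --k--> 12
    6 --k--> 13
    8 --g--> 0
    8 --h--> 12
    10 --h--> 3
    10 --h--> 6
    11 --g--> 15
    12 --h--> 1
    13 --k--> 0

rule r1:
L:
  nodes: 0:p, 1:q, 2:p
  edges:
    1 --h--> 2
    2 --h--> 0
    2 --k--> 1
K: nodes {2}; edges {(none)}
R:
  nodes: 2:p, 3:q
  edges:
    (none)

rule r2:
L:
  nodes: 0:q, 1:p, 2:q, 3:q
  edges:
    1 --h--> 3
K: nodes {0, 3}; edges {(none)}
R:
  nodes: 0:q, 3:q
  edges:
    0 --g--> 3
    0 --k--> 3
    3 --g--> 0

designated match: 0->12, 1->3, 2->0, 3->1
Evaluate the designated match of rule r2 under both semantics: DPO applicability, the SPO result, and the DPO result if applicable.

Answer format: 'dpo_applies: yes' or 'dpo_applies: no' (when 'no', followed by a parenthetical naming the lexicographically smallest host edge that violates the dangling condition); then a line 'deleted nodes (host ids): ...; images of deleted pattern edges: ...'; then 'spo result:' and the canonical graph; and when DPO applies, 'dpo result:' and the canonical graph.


dpo_applies: no
(the rule deletes node 0, which keeps host edge (0,15,h) outside the match image — the dangling condition fails, DPO blocks; SPO proceeds and side-deletes such edges)
deleted nodes (host ids): 0, 3; images of deleted pattern edges: (3,1,h)
spo result:
nodes: 1:q, 6:p, 8:q, 10:q, 11:p, 12:q, 13:p, 15:p
edges: (1,12,g); (6,11,g); (6,12,k); (6,13,k); (8,12,h); (10,6,h); (11,15,g); (12,1,g); (12,1,h); (12,1,k)


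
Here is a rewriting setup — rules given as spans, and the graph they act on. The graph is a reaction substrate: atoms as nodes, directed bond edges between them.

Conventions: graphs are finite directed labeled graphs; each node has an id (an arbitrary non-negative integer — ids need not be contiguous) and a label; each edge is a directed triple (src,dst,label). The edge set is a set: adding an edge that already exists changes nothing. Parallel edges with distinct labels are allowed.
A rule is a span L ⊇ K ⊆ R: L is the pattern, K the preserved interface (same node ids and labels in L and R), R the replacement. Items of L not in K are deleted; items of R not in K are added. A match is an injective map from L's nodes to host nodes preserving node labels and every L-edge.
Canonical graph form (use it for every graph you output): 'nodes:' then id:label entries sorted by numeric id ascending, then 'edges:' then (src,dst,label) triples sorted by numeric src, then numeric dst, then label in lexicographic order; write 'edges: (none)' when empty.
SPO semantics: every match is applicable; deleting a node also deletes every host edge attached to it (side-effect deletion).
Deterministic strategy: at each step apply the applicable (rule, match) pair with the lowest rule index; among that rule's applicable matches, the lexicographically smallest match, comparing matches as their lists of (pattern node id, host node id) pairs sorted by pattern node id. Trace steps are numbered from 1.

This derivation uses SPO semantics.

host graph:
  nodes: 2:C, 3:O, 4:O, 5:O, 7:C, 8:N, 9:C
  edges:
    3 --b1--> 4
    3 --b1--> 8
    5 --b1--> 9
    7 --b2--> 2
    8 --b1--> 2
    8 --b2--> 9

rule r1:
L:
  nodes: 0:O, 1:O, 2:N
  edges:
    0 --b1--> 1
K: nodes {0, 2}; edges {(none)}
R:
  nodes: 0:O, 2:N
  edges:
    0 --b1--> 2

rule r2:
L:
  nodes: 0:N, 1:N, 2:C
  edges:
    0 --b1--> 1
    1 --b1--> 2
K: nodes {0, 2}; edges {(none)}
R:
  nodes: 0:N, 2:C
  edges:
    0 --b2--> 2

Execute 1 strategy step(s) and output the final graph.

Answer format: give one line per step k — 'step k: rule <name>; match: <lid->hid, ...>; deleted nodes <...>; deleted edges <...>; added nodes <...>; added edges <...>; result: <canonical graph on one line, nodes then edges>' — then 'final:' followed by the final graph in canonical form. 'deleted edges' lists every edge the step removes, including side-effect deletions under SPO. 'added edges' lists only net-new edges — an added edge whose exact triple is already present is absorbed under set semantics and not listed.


step 1: rule r1; match: 0->3, 1->4, 2->8; deleted nodes 4; deleted edges (3,4,b1); added nodes (none); added edges (none); result: nodes: 2:C, 3:O, 5:O, 7:C, 8:N, 9:C edges: (3,8,b1); (5,9,b1); (7,2,b2); (8,2,b1); (8,9,b2)
final:
nodes: 2:C, 3:O, 5:O, 7:C, 8:N, 9:C
edges: (3,8,b1); (5,9,b1); (7,2,b2); (8,2,b1); (8,9,b2)


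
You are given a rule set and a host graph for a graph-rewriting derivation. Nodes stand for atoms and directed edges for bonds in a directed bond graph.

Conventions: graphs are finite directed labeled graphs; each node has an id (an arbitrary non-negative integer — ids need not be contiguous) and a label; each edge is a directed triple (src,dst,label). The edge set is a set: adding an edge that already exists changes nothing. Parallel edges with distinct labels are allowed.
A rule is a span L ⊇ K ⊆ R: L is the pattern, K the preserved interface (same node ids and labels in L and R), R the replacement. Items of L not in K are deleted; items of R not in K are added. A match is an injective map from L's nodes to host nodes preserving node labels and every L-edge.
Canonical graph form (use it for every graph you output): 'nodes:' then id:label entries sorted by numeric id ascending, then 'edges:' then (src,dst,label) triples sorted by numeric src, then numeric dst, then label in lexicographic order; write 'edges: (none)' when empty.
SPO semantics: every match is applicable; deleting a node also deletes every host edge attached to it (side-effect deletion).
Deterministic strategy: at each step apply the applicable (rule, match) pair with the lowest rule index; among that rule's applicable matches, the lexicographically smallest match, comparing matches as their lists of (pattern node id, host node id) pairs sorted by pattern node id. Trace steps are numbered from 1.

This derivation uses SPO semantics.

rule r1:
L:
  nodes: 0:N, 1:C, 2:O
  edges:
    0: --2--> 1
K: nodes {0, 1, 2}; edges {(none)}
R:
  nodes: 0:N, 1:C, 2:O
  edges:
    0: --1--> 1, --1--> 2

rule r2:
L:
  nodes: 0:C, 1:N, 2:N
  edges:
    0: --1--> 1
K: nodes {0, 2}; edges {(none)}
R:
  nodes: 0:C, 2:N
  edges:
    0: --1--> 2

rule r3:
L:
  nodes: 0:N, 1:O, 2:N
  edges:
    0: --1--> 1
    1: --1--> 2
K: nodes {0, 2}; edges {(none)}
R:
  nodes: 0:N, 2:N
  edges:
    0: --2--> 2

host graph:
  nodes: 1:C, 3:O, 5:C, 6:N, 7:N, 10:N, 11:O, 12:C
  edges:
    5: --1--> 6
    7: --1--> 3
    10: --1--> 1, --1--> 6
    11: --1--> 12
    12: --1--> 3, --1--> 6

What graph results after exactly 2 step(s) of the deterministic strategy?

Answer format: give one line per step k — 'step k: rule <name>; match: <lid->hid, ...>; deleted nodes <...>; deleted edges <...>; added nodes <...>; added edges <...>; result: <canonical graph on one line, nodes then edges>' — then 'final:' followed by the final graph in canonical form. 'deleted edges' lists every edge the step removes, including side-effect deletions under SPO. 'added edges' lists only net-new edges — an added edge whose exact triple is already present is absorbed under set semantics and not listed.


step 1: rule r2; match: 0->5, 1->6, 2->7; deleted nodes 6; deleted edges (5,6,1); (10,6,1); (12,6,1); added nodes (none); added edges (5,7,1); result: nodes: 1:C, 3:O, 5:C, 7:N, 10:N, 11:O, 12:C edges: (5,7,1); (7,3,1); (10,1,1); (11,12,1); (12,3,1)
step 2: rule r2; match: 0->5, 1->7, 2->10; deleted nodes 7; deleted edges (5,7,1); (7,3,1); added nodes (none); added edges (5,10,1); result: nodes: 1:C, 3:O, 5:C, 10:N, 11:O, 12:C edges: (5,10,1); (10,1,1); (11,12,1); (12,3,1)
final:
nodes: 1:C, 3:O, 5:C, 10:N, 11:O, 12:C
edges: (5,10,1); (10,1,1); (11,12,1); (12,3,1)


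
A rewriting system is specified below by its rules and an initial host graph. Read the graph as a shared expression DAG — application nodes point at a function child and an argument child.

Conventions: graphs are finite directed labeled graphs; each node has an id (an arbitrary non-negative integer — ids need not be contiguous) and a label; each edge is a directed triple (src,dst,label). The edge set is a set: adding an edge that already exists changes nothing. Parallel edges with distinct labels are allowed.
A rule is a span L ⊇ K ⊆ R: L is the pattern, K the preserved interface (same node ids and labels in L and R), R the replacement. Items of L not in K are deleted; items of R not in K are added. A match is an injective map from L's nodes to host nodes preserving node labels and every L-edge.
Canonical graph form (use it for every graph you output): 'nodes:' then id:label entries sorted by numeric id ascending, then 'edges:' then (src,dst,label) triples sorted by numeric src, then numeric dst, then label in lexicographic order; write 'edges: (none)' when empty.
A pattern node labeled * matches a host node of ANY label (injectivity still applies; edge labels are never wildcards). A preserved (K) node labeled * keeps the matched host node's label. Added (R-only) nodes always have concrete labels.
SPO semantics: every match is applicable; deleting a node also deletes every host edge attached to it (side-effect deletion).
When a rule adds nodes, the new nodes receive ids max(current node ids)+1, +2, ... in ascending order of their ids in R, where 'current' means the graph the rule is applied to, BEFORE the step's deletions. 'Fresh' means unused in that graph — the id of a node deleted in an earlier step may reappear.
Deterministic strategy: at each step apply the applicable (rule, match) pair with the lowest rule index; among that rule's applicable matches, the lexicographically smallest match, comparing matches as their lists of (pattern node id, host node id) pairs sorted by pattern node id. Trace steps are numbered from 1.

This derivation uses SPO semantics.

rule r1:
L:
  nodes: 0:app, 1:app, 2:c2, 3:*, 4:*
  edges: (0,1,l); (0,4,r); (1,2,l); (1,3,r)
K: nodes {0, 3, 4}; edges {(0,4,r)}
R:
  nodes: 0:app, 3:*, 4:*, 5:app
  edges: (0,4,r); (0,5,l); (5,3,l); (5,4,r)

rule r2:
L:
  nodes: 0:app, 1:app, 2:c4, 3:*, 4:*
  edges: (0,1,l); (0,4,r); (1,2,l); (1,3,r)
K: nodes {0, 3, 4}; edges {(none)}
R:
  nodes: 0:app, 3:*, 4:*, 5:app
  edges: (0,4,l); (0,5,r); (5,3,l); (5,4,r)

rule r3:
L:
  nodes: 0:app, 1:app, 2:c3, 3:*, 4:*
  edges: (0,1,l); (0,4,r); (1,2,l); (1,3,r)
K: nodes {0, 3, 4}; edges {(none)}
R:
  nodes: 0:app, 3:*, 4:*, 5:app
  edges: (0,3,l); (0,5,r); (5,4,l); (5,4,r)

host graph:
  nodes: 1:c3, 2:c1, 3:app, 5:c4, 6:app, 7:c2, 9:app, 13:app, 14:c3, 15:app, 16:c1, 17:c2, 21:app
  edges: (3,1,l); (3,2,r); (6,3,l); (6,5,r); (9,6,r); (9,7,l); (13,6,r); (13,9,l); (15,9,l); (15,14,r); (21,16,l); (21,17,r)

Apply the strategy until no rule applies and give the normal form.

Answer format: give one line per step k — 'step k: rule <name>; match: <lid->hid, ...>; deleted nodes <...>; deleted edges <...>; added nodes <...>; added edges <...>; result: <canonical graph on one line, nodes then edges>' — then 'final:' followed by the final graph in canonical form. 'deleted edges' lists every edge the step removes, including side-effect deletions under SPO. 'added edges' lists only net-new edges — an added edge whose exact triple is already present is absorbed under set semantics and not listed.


step 1: rule r1; match: 0->15, 1->9, 2->7, 3->6, 4->14; deleted nodes 7, 9; deleted edges (9,6,r); (9,7,l); (13,9,l); (15,9,l); added nodes 22; added edges (15,22,l); (22,6,l); (22,14,r); result: nodes: 1:c3, 2:c1, 3:app, 5:c4, 6:app, 13:app, 14:c3, 15:app, 16:c1, 17:c2, 21:app, 22:app edges: (3,1,l); (3,2,r); (6,3,l); (6,5,r); (13,6,r); (15,14,r); (15,22,l); (21,16,l); (21,17,r); (22,6,l); (22,14,r)
step 2: rule r3; match: 0->6, 1->3, 2->1, 3->2, 4->5; deleted nodes 1, 3; deleted edges (3,1,l); (3,2,r); (6,3,l); (6,5,r); added nodes 23; added edges (6,2,l); (6,23,r); (23,5,l); (23,5,r); result: nodes: 2:c1, 5:c4, 6:app, 13:app, 14:c3, 15:app, 16:c1, 17:c2, 21:app, 22:app, 23:app edges: (6,2,l); (6,23,r); (13,6,r); (15,14,r); (15,22,l); (21,16,l); (21,17,r); (22,6,l); (22,14,r); (23,5,l); (23,5,r)
final:
nodes: 2:c1, 5:c4, 6:app, 13:app, 14:c3, 15:app, 16:c1, 17:c2, 21:app, 22:app, 23:app
edges: (6,2,l); (6,23,r); (13,6,r); (15,14,r); (15,22,l); (21,16,l); (21,17,r); (22,6,l); (22,14,r); (23,5,l); (23,5,r)


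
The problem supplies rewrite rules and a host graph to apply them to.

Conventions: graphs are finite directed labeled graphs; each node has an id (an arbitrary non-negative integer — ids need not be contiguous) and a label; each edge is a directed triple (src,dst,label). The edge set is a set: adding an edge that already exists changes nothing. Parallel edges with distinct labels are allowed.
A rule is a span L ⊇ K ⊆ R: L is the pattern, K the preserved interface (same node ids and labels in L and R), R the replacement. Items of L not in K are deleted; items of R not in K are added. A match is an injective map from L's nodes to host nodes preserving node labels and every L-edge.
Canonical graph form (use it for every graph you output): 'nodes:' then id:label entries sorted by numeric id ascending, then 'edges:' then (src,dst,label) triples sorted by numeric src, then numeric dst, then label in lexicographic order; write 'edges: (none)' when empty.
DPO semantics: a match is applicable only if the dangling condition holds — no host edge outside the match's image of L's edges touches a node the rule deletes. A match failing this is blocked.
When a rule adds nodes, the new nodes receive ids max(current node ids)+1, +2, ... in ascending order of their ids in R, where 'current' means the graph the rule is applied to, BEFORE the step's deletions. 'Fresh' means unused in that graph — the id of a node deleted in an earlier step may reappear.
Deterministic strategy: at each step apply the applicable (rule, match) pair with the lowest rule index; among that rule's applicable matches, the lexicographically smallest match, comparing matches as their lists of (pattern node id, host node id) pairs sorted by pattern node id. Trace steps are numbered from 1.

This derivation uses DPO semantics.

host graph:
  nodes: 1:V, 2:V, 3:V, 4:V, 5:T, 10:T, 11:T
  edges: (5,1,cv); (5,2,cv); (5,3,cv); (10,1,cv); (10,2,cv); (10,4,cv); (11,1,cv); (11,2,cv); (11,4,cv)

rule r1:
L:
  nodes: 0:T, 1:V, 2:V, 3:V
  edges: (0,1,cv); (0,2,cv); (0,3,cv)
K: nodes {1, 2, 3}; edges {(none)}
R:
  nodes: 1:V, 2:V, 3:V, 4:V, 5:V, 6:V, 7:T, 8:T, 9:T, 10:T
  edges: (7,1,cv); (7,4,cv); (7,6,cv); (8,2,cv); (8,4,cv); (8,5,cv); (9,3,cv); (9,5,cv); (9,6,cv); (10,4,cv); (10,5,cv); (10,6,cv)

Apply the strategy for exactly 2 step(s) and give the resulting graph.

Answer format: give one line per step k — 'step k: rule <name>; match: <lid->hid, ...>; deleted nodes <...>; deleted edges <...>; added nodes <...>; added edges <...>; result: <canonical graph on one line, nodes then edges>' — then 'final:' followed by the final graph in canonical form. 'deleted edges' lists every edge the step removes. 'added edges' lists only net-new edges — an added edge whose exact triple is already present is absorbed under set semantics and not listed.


step 1: rule r1; match: 0->5, 1->1, 2->2, 3->3; deleted nodes 5; deleted edges (5,1,cv); (5,2,cv); (5,3,cv); added nodes 12, 13, 14, 15, 16, 17, 18; added edges (15,1,cv); (15,12,cv); (15,14,cv); (16,2,cv); (16,12,cv); (16,13,cv); (17,3,cv); (17,13,cv); (17,14,cv); (18,12,cv); (18,13,cv); (18,14,cv); result: nodes: 1:V, 2:V, 3:V, 4:V, 10:T, 11:T, 12:V, 13:V, 14:V, 15:T, 16:T, 17:T, 18:T edges: (10,1,cv); (10,2,cv); (10,4,cv); (11,1,cv); (11,2,cv); (11,4,cv); (15,1,cv); (15,12,cv); (15,14,cv); (16,2,cv); (16,12,cv); (16,13,cv); (17,3,cv); (17,13,cv); (17,14,cv); (18,12,cv); (18,13,cv); (18,14,cv)
step 2: rule r1; match: 0->10, 1->1, 2->2, 3->4; deleted nodes 10; deleted edges (10,1,cv); (10,2,cv); (10,4,cv); added nodes 19, 20, 21, 22, 23, 24, 25; added edges (22,1,cv); (22,19,cv); (22,21,cv); (23,2,cv); (23,19,cv); (23,20,cv); (24,4,cv); (24,20,cv); (24,21,cv); (25,19,cv); (25,20,cv); (25,21,cv); result: nodes: 1:V, 2:V, 3:V, 4:V, 11:T, 12:V, 13:V, 14:V, 15:T, 16:T, 17:T, 18:T, 19:V, 20:V, 21:V, 22:T, 23:T, 24:T, 25:T edges: (11,1,cv); (11,2,cv); (11,4,cv); (15,1,cv); (15,12,cv); (15,14,cv); (16,2,cv); (16,12,cv); (16,13,cv); (17,3,cv); (17,13,cv); (17,14,cv); (18,12,cv); (18,13,cv); (18,14,cv); (22,1,cv); (22,19,cv); (22,21,cv); (23,2,cv); (23,19,cv); (23,20,cv); (24,4,cv); (24,20,cv); (24,21,cv); (25,19,cv); (25,20,cv); (25,21,cv)
final:
nodes: 1:V, 2:V, 3:V, 4:V, 11:T, 12:V, 13:V, 14:V, 15:T, 16:T, 17:T, 18:T, 19:V, 20:V, 21:V, 22:T, 23:T, 24:T, 25:T
edges: (11,1,cv); (11,2,cv); (11,4,cv); (15,1,cv); (15,12,cv); (15,14,cv); (16,2,cv); (16,12,cv); (16,13,cv); (17,3,cv); (17,13,cv); (17,14,cv); (18,12,cv); (18,13,cv); (18,14,cv); (22,1,cv); (22,19,cv); (22,21,cv); (23,2,cv); (23,19,cv); (23,20,cv); (24,4,cv); (24,20,cv); (24,21,cv); (25,19,cv); (25,20,cv); (25,21,cv)


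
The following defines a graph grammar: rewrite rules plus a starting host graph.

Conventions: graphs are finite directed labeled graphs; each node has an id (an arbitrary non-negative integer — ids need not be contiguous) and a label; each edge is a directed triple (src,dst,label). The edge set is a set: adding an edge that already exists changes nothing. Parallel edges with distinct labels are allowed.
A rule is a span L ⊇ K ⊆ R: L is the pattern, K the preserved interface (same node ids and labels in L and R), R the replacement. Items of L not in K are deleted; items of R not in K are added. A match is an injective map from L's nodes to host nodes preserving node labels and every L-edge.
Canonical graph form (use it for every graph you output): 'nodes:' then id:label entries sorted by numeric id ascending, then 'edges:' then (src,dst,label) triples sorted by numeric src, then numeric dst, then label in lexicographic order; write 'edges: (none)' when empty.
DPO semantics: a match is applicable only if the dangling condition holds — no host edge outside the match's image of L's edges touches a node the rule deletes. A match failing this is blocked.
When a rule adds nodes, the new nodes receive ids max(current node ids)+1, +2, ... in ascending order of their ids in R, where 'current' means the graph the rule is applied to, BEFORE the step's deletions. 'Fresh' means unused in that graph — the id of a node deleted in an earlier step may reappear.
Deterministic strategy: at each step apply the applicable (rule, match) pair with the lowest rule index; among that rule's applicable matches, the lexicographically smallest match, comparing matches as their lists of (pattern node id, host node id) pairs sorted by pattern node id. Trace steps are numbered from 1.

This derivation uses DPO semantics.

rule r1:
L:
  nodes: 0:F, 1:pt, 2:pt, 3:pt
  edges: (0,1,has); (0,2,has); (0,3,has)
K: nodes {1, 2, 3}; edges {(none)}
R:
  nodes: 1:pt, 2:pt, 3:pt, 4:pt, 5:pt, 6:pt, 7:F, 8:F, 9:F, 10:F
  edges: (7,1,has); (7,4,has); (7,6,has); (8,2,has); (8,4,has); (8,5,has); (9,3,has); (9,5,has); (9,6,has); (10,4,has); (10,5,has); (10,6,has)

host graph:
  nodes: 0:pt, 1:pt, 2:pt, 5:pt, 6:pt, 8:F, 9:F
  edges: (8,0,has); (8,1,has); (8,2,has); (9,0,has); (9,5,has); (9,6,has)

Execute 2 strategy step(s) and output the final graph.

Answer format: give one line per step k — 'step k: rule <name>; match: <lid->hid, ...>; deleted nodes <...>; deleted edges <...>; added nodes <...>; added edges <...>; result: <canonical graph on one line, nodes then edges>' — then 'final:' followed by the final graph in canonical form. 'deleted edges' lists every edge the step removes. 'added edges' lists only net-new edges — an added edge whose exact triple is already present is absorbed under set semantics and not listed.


step 1: rule r1; match: 0->8, 1->0, 2->1, 3->2; deleted nodes 8; deleted edges (8,0,has); (8,1,has); (8,2,has); added nodes 10, 11, 12, 13, 14, 15, 16; added edges (13,0,has); (13,10,has); (13,12,has); (14,1,has); (14,10,has); (14,11,has); (15,2,has); (15,11,has); (15,12,has); (16,10,has); (16,11,has); (16,12,has); result: nodes: 0:pt, 1:pt, 2:pt, 5:pt, 6:pt, 9:F, 10:pt, 11:pt, 12:pt, 13:F, 14:F, 15:F, 16:F edges: (9,0,has); (9,5,has); (9,6,has); (13,0,has); (13,10,has); (13,12,has); (14,1,has); (14,10,has); (14,11,has); (15,2,has); (15,11,has); (15,12,has); (16,10,has); (16,11,has); (16,12,has)
step 2: rule r1; match: 0->9, 1->0, 2->5, 3->6; deleted nodes 9; deleted edges (9,0,has); (9,5,has); (9,6,has); added nodes 17, 18, 19, 20, 21, 22, 23; added edges (20,0,has); (20,17,has); (20,19,has); (21,5,has); (21,17,has); (21,18,has); (22,6,has); (22,18,has); (22,19,has); (23,17,has); (23,18,has); (23,19,has); result: nodes: 0:pt, 1:pt, 2:pt, 5:pt, 6:pt, 10:pt, 11:pt, 12:pt, 13:F, 14:F, 15:F, 16:F, 17:pt, 18:pt, 19:pt, 20:F, 21:F, 22:F, 23:F edges: (13,0,has); (13,10,has); (13,12,has); (14,1,has); (14,10,has); (14,11,has); (15,2,has); (15,11,has); (15,12,has); (16,10,has); (16,11,has); (16,12,has); (20,0,has); (20,17,has); (20,19,has); (21,5,has); (21,17,has); (21,18,has); (22,6,has); (22,18,has); (22,19,has); (23,17,has); (23,18,has); (23,19,has)
final:
nodes: 0:pt, 1:pt, 2:pt, 5:pt, 6:pt, 10:pt, 11:pt, 12:pt, 13:F, 14:F, 15:F, 16:F, 17:pt, 18:pt, 19:pt, 20:F, 21:F, 22:F, 23:F
edges: (13,0,has); (13,10,has); (13,12,has); (14,1,has); (14,10,has); (14,11,has); (15,2,has); (15,11,has); (15,12,has); (16,10,has); (16,11,has); (16,12,has); (20,0,has); (20,17,has); (20,19,has); (21,5,has); (21,17,has); (21,18,has); (22,6,has); (22,18,has); (22,19,has); (23,17,has); (23,18,has); (23,19,has)


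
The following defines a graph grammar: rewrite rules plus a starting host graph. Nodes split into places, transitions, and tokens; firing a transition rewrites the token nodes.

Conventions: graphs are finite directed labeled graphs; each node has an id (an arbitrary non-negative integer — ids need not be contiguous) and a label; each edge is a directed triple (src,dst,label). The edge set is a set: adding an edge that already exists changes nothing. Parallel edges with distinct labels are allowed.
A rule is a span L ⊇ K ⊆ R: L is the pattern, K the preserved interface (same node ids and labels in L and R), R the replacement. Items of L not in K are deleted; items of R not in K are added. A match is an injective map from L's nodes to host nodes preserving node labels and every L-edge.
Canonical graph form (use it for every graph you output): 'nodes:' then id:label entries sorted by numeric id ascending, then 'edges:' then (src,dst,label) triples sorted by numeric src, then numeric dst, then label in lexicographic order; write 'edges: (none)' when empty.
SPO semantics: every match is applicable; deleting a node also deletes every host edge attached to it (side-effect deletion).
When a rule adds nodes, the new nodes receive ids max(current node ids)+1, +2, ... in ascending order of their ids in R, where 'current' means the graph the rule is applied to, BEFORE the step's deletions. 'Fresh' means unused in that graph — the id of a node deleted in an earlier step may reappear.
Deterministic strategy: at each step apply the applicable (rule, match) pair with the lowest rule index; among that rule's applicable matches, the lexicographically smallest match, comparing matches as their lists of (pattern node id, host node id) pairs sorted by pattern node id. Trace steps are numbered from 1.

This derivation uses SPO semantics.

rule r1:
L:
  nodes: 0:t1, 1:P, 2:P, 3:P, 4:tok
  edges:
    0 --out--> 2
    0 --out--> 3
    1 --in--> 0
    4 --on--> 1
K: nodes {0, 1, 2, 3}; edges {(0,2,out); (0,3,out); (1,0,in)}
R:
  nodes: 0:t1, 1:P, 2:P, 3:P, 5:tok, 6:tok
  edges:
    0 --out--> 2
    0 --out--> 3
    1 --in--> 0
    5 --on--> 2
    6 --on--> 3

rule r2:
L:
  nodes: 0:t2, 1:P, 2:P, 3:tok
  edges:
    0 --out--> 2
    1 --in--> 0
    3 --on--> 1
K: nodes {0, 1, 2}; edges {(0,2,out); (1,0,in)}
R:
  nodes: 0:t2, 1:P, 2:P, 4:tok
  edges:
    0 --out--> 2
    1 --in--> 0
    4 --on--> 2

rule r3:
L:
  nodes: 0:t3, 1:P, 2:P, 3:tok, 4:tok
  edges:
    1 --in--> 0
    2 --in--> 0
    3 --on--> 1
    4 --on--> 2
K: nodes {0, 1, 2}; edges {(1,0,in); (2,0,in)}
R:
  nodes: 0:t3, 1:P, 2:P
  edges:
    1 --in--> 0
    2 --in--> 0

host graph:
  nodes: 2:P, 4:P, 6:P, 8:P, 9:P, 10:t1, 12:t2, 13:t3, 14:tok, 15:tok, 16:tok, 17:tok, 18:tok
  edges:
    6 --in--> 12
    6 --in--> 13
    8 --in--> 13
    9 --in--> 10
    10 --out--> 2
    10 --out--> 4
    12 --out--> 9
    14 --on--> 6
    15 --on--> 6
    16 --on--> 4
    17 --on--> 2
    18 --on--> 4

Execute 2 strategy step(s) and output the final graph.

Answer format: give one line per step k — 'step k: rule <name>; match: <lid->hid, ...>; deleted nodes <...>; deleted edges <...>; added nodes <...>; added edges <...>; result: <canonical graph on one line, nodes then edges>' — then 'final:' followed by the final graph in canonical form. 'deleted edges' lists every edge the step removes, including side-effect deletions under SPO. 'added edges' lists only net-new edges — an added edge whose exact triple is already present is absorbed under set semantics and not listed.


step 1: rule r2; match: 0->12, 1->6, 2->9, 3->14; deleted nodes 14; deleted edges (14,6,on); added nodes 19; added edges (19,9,on); result: nodes: 2:P, 4:P, 6:P, 8:P, 9:P, 10:t1, 12:t2, 13:t3, 15:tok, 16:tok, 17:tok, 18:tok, 19:tok edges: (6,12,in); (6,13,in); (8,13,in); (9,10,in); (10,2,out); (10,4,out); (12,9,out); (15,6,on); (16,4,on); (17,2,on); (18,4,on); (19,9,on)
step 2: rule r1; match: 0->10, 1->9, 2->2, 3->4, 4->19; deleted nodes 19; deleted edges (19,9,on); added nodes 20, 21; added edges (20,2,on); (21,4,on); result: nodes: 2:P, 4:P, 6:P, 8:P, 9:P, 10:t1, 12:t2, 13:t3, 15:tok, 16:tok, 17:tok, 18:tok, 20:tok, 21:tok edges: (6,12,in); (6,13,in); (8,13,in); (9,10,in); (10,2,out); (10,4,out); (12,9,out); (15,6,on); (16,4,on); (17,2,on); (18,4,on); (20,2,on); (21,4,on)
final:
nodes: 2:P, 4:P, 6:P, 8:P, 9:P, 10:t1, 12:t2, 13:t3, 15:tok, 16:tok, 17:tok, 18:tok, 20:tok, 21:tok
edges: (6,12,in); (6,13,in); (8,13,in); (9,10,in); (10,2,out); (10,4,out); (12,9,out); (15,6,on); (16,4,on); (17,2,on); (18,4,on); (20,2,on); (21,4,on)
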